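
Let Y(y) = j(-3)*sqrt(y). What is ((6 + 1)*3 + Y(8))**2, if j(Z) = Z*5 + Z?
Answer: 3033 - 1512*sqrt(2) ≈ 894.71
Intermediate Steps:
j(Z) = 6*Z (j(Z) = 5*Z + Z = 6*Z)
Y(y) = -18*sqrt(y) (Y(y) = (6*(-3))*sqrt(y) = -18*sqrt(y))
((6 + 1)*3 + Y(8))**2 = ((6 + 1)*3 - 36*sqrt(2))**2 = (7*3 - 36*sqrt(2))**2 = (21 - 36*sqrt(2))**2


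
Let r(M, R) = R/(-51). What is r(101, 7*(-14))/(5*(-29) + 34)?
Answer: -98/5661 ≈ -0.017311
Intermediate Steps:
r(M, R) = -R/51 (r(M, R) = R*(-1/51) = -R/51)
r(101, 7*(-14))/(5*(-29) + 34) = (-7*(-14)/51)/(5*(-29) + 34) = (-1/51*(-98))/(-145 + 34) = (98/51)/(-111) = (98/51)*(-1/111) = -98/5661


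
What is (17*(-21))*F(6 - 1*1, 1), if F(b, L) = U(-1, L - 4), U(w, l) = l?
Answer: 1071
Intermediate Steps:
F(b, L) = -4 + L (F(b, L) = L - 4 = -4 + L)
(17*(-21))*F(6 - 1*1, 1) = (17*(-21))*(-4 + 1) = -357*(-3) = 1071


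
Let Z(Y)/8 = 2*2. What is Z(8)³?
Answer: 32768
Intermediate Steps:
Z(Y) = 32 (Z(Y) = 8*(2*2) = 8*4 = 32)
Z(8)³ = 32³ = 32768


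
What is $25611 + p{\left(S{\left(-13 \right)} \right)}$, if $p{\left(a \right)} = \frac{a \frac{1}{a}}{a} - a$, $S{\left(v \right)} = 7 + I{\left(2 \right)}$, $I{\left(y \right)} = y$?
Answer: $\frac{230419}{9} \approx 25602.0$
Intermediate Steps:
$S{\left(v \right)} = 9$ ($S{\left(v \right)} = 7 + 2 = 9$)
$p{\left(a \right)} = \frac{1}{a} - a$ ($p{\left(a \right)} = 1 \frac{1}{a} - a = \frac{1}{a} - a$)
$25611 + p{\left(S{\left(-13 \right)} \right)} = 25611 + \left(\frac{1}{9} - 9\right) = 25611 - \frac{80}{9} = \frac{230419}{9}$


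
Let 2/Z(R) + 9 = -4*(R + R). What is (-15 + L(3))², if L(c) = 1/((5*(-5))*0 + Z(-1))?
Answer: 961/4 ≈ 240.25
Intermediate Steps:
Z(R) = 2/(-9 - 8*R) (Z(R) = 2/(-9 - 4*(R + R)) = 2/(-9 - 8*R))
L(c) = -½ (L(c) = 1/((5*(-5))*0 - 2/(9 + 8*(-1))) = 1/(-25*0 - 2/(9 - 8)) = 1/(0 - 2/1) = 1/(0 - 2*1) = 1/(0 - 2) = 1/(-2) = -½)
(-15 + L(3))² = (-15 - ½)² = (-31/2)² = 961/4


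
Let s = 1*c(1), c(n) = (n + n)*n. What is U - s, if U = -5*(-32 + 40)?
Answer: -42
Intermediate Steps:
c(n) = 2*n² (c(n) = (2*n)*n = 2*n²)
U = -40 (U = -5*8 = -40)
s = 2 (s = 1*(2*1²) = 1*(2*1) = 1*2 = 2)
U - s = -40 - 1*2 = -40 - 2 = -42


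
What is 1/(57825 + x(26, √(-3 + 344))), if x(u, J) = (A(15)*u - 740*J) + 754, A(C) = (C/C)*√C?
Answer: 1/(58579 - 740*√341 + 26*√15) ≈ 2.2215e-5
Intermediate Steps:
A(C) = √C (A(C) = 1*√C = √C)
x(u, J) = 754 - 740*J + u*√15 (x(u, J) = (√15*u - 740*J) + 754 = (u*√15 - 740*J) + 754 = (-740*J + u*√15) + 754 = 754 - 740*J + u*√15)
1/(57825 + x(26, √(-3 + 344))) = 1/(57825 + (754 - 740*√(-3 + 344) + 26*√15)) = 1/(57825 + (754 - 740*√341 + 26*√15)) = 1/(58579 - 740*√341 + 26*√15)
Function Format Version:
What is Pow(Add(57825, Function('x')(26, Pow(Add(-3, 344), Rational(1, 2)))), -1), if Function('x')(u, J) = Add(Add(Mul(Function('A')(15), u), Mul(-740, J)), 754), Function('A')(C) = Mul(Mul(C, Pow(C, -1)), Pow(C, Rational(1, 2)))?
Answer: Pow(Add(58579, Mul(-740, Pow(341, Rational(1, 2))), Mul(26, Pow(15, Rational(1, 2)))), -1) ≈ 2.2215e-5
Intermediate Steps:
Function('A')(C) = Pow(C, Rational(1, 2)) (Function('A')(C) = Mul(1, Pow(C, Rational(1, 2))) = Pow(C, Rational(1, 2)))
Function('x')(u, J) = Add(754, Mul(-740, J), Mul(u, Pow(15, Rational(1, 2)))) (Function('x')(u, J) = Add(Add(Mul(Pow(15, Rational(1, 2)), u), Mul(-740, J)), 754) = Add(Add(Mul(u, Pow(15, Rational(1, 2))), Mul(-740, J)), 754) = Add(Add(Mul(-740, J), Mul(u, Pow(15, Rational(1, 2)))), 754) = Add(754, Mul(-740, J), Mul(u, Pow(15, Rational(1, 2)))))
Pow(Add(57825, Function('x')(26, Pow(Add(-3, 344), Rational(1, 2)))), -1) = Pow(Add(57825, Add(754, Mul(-740, Pow(Add(-3, 344), Rational(1, 2))), Mul(26, Pow(15, Rational(1, 2))))), -1) = Pow(Add(57825, Add(754, Mul(-740, Pow(341, Rational(1, 2))), Mul(26, Pow(15, Rational(1, 2))))), -1) = Pow(Add(58579, Mul(-740, Pow(341, Rational(1, 2))), Mul(26, Pow(15, Rational(1, 2)))), -1)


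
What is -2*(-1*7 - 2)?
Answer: 18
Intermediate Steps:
-2*(-1*7 - 2) = -2*(-7 - 2) = -2*(-9) = -1*(-18) = 18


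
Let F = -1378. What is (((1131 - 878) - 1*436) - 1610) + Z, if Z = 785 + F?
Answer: -2386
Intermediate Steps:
Z = -593 (Z = 785 - 1378 = -593)
(((1131 - 878) - 1*436) - 1610) + Z = (((1131 - 878) - 1*436) - 1610) - 593 = ((253 - 436) - 1610) - 593 = (-183 - 1610) - 593 = -1793 - 593 = -2386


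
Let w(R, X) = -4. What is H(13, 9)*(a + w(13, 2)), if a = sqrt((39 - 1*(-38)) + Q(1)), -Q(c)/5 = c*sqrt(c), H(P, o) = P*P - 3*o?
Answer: -568 + 852*sqrt(2) ≈ 636.91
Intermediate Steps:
H(P, o) = P**2 - 3*o
Q(c) = -5*c**(3/2) (Q(c) = -5*c*sqrt(c) = -5*c**(3/2))
a = 6*sqrt(2) (a = sqrt((39 - 1*(-38)) - 5*1**(3/2)) = sqrt((39 + 38) - 5*1) = sqrt(77 - 5) = sqrt(72) = 6*sqrt(2) ≈ 8.4853)
H(13, 9)*(a + w(13, 2)) = (13**2 - 3*9)*(6*sqrt(2) - 4) = (169 - 27)*(-4 + 6*sqrt(2)) = 142*(-4 + 6*sqrt(2)) = -568 + 852*sqrt(2)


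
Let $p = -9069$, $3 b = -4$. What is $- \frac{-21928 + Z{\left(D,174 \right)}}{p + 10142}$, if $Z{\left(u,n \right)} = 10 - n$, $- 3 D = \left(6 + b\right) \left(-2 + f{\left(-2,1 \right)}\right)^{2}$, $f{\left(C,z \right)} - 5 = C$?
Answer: $\frac{22092}{1073} \approx 20.589$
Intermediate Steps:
$b = - \frac{4}{3}$ ($b = \frac{1}{3} \left(-4\right) = - \frac{4}{3} \approx -1.3333$)
$f{\left(C,z \right)} = 5 + C$
$D = - \frac{14}{9}$ ($D = - \frac{\left(6 - \frac{4}{3}\right) \left(-2 + \left(5 - 2\right)\right)^{2}}{3} = - \frac{\frac{14}{3} \left(-2 + 3\right)^{2}}{3} = - \frac{\frac{14}{3} \cdot 1^{2}}{3} = - \frac{\frac{14}{3} \cdot 1}{3} = \left(- \frac{1}{3}\right) \frac{14}{3} = - \frac{14}{9} \approx -1.5556$)
$- \frac{-21928 + Z{\left(D,174 \right)}}{p + 10142} = - \frac{-21928 + \left(10 - 174\right)}{-9069 + 10142} = - \frac{-21928 + \left(10 - 174\right)}{1073} = - \frac{-21928 - 164}{1073} = - \frac{-22092}{1073} = \left(-1\right) \left(- \frac{22092}{1073}\right) = \frac{22092}{1073}$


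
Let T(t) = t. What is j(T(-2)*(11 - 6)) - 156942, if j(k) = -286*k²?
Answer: -185542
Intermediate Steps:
j(T(-2)*(11 - 6)) - 156942 = -286*4*(11 - 6)² - 156942 = -286*(-2*5)² - 156942 = -286*(-10)² - 156942 = -286*100 - 156942 = -28600 - 156942 = -185542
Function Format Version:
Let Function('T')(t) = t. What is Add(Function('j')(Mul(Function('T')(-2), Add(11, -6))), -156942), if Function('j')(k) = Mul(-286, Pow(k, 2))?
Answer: -185542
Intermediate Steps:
Add(Function('j')(Mul(Function('T')(-2), Add(11, -6))), -156942) = Add(Mul(-286, Pow(Mul(-2, Add(11, -6)), 2)), -156942) = Add(Mul(-286, Pow(Mul(-2, 5), 2)), -156942) = Add(Mul(-286, Pow(-10, 2)), -156942) = Add(Mul(-286, 100), -156942) = Add(-28600, -156942) = -185542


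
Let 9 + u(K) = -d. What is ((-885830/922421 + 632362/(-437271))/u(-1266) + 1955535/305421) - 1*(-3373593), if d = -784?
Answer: 107362523450224341590971976/31824324921759963675 ≈ 3.3736e+6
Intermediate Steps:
u(K) = 775 (u(K) = -9 - 1*(-784) = -9 + 784 = 775)
((-885830/922421 + 632362/(-437271))/u(-1266) + 1955535/305421) - 1*(-3373593) = ((-885830/922421 + 632362/(-437271))/775 + 1955535/305421) - 1*(-3373593) = ((-885830*1/922421 + 632362*(-1/437271))*(1/775) + 1955535*(1/305421)) + 3373593 = ((-885830/922421 - 632362/437271)*(1/775) + 651845/101807) + 3373593 = (-970651758332/403347953091*1/775 + 651845/101807) + 3373593 = (-970651758332/312594663645525 + 651845/101807) + 3373593 = 203664449380456737701/31824324921759963675 + 3373593 = 107362523450224341590971976/31824324921759963675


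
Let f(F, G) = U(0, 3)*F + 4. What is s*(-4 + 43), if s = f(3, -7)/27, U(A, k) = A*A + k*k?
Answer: 403/9 ≈ 44.778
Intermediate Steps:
U(A, k) = A² + k²
f(F, G) = 4 + 9*F (f(F, G) = (0² + 3²)*F + 4 = (0 + 9)*F + 4 = 9*F + 4 = 4 + 9*F)
s = 31/27 (s = (4 + 9*3)/27 = (4 + 27)*(1/27) = 31*(1/27) = 31/27 ≈ 1.1481)
s*(-4 + 43) = 31*(-4 + 43)/27 = (31/27)*39 = 403/9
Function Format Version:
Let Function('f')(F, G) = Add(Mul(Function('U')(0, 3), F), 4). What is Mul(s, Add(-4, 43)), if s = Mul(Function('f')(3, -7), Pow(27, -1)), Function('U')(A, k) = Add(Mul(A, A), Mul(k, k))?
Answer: Rational(403, 9) ≈ 44.778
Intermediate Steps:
Function('U')(A, k) = Add(Pow(A, 2), Pow(k, 2))
Function('f')(F, G) = Add(4, Mul(9, F)) (Function('f')(F, G) = Add(Mul(Add(Pow(0, 2), Pow(3, 2)), F), 4) = Add(Mul(Add(0, 9), F), 4) = Add(Mul(9, F), 4) = Add(4, Mul(9, F)))
s = Rational(31, 27) (s = Mul(Add(4, Mul(9, 3)), Pow(27, -1)) = Mul(Add(4, 27), Rational(1, 27)) = Mul(31, Rational(1, 27)) = Rational(31, 27) ≈ 1.1481)
Mul(s, Add(-4, 43)) = Mul(Rational(31, 27), Add(-4, 43)) = Mul(Rational(31, 27), 39) = Rational(403, 9)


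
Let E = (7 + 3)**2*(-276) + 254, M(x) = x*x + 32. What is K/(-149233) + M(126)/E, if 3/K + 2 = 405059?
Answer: -160267456070031/275501248008371 ≈ -0.58173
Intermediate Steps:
K = 1/135019 (K = 3/(-2 + 405059) = 3/405057 = 3*(1/405057) = 1/135019 ≈ 7.4064e-6)
M(x) = 32 + x**2 (M(x) = x**2 + 32 = 32 + x**2)
E = -27346 (E = 10**2*(-276) + 254 = 100*(-276) + 254 = -27600 + 254 = -27346)
K/(-149233) + M(126)/E = (1/135019)/(-149233) + (32 + 126**2)/(-27346) = (1/135019)*(-1/149233) + (32 + 15876)*(-1/27346) = -1/20149290427 + 15908*(-1/27346) = -1/20149290427 - 7954/13673 = -160267456070031/275501248008371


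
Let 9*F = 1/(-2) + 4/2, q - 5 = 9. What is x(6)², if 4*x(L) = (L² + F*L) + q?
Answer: 2601/16 ≈ 162.56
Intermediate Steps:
q = 14 (q = 5 + 9 = 14)
F = ⅙ (F = (1/(-2) + 4/2)/9 = (1*(-½) + 4*(½))/9 = (-½ + 2)/9 = (⅑)*(3/2) = ⅙ ≈ 0.16667)
x(L) = 7/2 + L²/4 + L/24 (x(L) = ((L² + L/6) + 14)/4 = (14 + L² + L/6)/4 = 7/2 + L²/4 + L/24)
x(6)² = (7/2 + (¼)*6² + (1/24)*6)² = (7/2 + (¼)*36 + ¼)² = (7/2 + 9 + ¼)² = (51/4)² = 2601/16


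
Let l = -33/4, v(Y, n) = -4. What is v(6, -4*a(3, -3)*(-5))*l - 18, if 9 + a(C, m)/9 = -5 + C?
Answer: 15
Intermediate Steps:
a(C, m) = -126 + 9*C (a(C, m) = -81 + 9*(-5 + C) = -81 + (-45 + 9*C) = -126 + 9*C)
l = -33/4 (l = -33*¼ = -33/4 ≈ -8.2500)
v(6, -4*a(3, -3)*(-5))*l - 18 = -4*(-33/4) - 18 = 33 - 18 = 15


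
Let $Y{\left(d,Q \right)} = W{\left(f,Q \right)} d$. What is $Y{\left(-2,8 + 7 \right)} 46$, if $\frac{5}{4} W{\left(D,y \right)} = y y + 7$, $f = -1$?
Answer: $- \frac{85376}{5} \approx -17075.0$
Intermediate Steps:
$W{\left(D,y \right)} = \frac{28}{5} + \frac{4 y^{2}}{5}$ ($W{\left(D,y \right)} = \frac{4 \left(y y + 7\right)}{5} = \frac{4 \left(y^{2} + 7\right)}{5} = \frac{4 \left(7 + y^{2}\right)}{5} = \frac{28}{5} + \frac{4 y^{2}}{5}$)
$Y{\left(d,Q \right)} = d \left(\frac{28}{5} + \frac{4 Q^{2}}{5}\right)$ ($Y{\left(d,Q \right)} = \left(\frac{28}{5} + \frac{4 Q^{2}}{5}\right) d = d \left(\frac{28}{5} + \frac{4 Q^{2}}{5}\right)$)
$Y{\left(-2,8 + 7 \right)} 46 = \frac{4}{5} \left(-2\right) \left(7 + \left(8 + 7\right)^{2}\right) 46 = \frac{4}{5} \left(-2\right) \left(7 + 15^{2}\right) 46 = \frac{4}{5} \left(-2\right) \left(7 + 225\right) 46 = \frac{4}{5} \left(-2\right) 232 \cdot 46 = \left(- \frac{1856}{5}\right) 46 = - \frac{85376}{5}$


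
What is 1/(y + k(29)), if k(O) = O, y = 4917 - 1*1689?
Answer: 1/3257 ≈ 0.00030703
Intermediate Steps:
y = 3228 (y = 4917 - 1689 = 3228)
1/(y + k(29)) = 1/(3228 + 29) = 1/3257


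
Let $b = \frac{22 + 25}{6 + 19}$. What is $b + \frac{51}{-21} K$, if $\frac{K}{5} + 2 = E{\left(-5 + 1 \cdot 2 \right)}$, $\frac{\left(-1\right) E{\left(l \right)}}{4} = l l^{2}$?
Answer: $- \frac{224921}{175} \approx -1285.3$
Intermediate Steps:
$E{\left(l \right)} = - 4 l^{3}$ ($E{\left(l \right)} = - 4 l l^{2} = - 4 l^{3}$)
$K = 530$ ($K = -10 + 5 \left(- 4 \left(-5 + 1 \cdot 2\right)^{3}\right) = -10 + 5 \left(- 4 \left(-5 + 2\right)^{3}\right) = -10 + 5 \left(- 4 \left(-3\right)^{3}\right) = -10 + 5 \left(\left(-4\right) \left(-27\right)\right) = -10 + 5 \cdot 108 = -10 + 540 = 530$)
$b = \frac{47}{25} \approx 1.88$
$b + \frac{51}{-21} K = \frac{47}{25} + \frac{51}{-21} \cdot 530 = \frac{47}{25} + 51 \left(- \frac{1}{21}\right) 530 = \frac{47}{25} - \frac{9010}{7} = - \frac{224921}{175}$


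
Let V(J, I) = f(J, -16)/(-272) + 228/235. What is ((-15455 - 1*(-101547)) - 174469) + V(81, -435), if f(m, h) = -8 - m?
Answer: -5648974909/63920 ≈ -88376.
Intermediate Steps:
V(J, I) = 7987/7990 + J/272 (V(J, I) = (-8 - J)/(-272) + 228/235 = (-8 - J)*(-1/272) + 228*(1/235) = (1/34 + J/272) + 228/235 = 7987/7990 + J/272)
((-15455 - 1*(-101547)) - 174469) + V(81, -435) = ((-15455 - 1*(-101547)) - 174469) + (7987/7990 + (1/272)*81) = ((-15455 + 101547) - 174469) + (7987/7990 + 81/272) = (86092 - 174469) + 82931/63920 = -88377 + 82931/63920 = -5648974909/63920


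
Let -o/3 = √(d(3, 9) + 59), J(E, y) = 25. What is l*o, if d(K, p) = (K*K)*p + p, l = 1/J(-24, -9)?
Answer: -3*√149/25 ≈ -1.4648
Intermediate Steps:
l = 1/25 ≈ 0.040000
d(K, p) = p + p*K² (d(K, p) = K²*p + p = p*K² + p = p + p*K²)
o = -3*√149 (o = -3*√(9*(1 + 3²) + 59) = -3*√(9*(1 + 9) + 59) = -3*√(9*10 + 59) = -3*√(90 + 59) = -3*√149 ≈ -36.620)
l*o = (-3*√149)/25 = -3*√149/25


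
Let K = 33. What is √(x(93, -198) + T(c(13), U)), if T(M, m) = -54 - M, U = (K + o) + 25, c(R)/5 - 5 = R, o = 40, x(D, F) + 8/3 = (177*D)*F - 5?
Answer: I*√29334867/3 ≈ 1805.4*I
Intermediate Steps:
x(D, F) = -23/3 + 177*D*F (x(D, F) = -8/3 + ((177*D)*F - 5) = -8/3 + (177*D*F - 5) = -8/3 + (-5 + 177*D*F) = -23/3 + 177*D*F)
c(R) = 25 + 5*R
U = 98 (U = (33 + 40) + 25 = 73 + 25 = 98)
√(x(93, -198) + T(c(13), U)) = √((-23/3 + 177*93*(-198)) + (-54 - (25 + 5*13))) = √((-23/3 - 3259278) + (-54 - (25 + 65))) = √(-9777857/3 + (-54 - 1*90)) = √(-9777857/3 + (-54 - 90)) = √(-9777857/3 - 144) = √(-9778289/3) = I*√29334867/3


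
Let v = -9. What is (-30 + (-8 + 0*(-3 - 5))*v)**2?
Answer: 1764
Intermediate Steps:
(-30 + (-8 + 0*(-3 - 5))*v)**2 = (-30 + (-8 + 0*(-3 - 5))*(-9))**2 = (-30 + (-8 + 0*(-8))*(-9))**2 = (-30 + (-8 + 0)*(-9))**2 = (-30 - 8*(-9))**2 = (-30 + 72)**2 = 42**2 = 1764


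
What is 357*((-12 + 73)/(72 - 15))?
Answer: 7259/19 ≈ 382.05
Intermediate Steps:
357*((-12 + 73)/(72 - 15)) = 357*(61/57) = 7259/19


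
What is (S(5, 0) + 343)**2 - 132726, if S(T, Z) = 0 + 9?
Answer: -8822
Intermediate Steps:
S(T, Z) = 9
(S(5, 0) + 343)**2 - 132726 = (9 + 343)**2 - 132726 = 352**2 - 132726 = 123904 - 132726 = -8822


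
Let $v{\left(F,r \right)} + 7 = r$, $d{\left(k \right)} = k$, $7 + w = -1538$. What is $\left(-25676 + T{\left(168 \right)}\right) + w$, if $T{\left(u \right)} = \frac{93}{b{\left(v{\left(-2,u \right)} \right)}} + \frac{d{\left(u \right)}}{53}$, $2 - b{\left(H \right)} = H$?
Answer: $- \frac{1442576}{53} \approx -27218.0$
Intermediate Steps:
$w = -1545$ ($w = -7 - 1538 = -1545$)
$v{\left(F,r \right)} = -7 + r$
$b{\left(H \right)} = 2 - H$
$T{\left(u \right)} = \frac{93}{9 - u} + \frac{u}{53}$ ($T{\left(u \right)} = \frac{93}{2 - \left(-7 + u\right)} + \frac{u}{53} = \frac{93}{2 - \left(-7 + u\right)} + u \frac{1}{53} = \frac{93}{9 - u} + \frac{u}{53}$)
$\left(-25676 + T{\left(168 \right)}\right) + w = \left(-25676 + \frac{-4929 + 168 \left(-9 + 168\right)}{53 \left(-9 + 168\right)}\right) - 1545 = \left(-25676 + \frac{-4929 + 168 \cdot 159}{53 \cdot 159}\right) - 1545 = \left(-25676 + \frac{1}{53} \cdot \frac{1}{159} \left(-4929 + 26712\right)\right) - 1545 = \left(-25676 + \frac{1}{53} \cdot \frac{1}{159} \cdot 21783\right) - 1545 = \left(-25676 + \frac{137}{53}\right) - 1545 = - \frac{1360691}{53} - 1545 = - \frac{1442576}{53}$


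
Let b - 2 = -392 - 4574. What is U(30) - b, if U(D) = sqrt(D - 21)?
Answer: 4967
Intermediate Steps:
U(D) = sqrt(-21 + D)
b = -4964 (b = 2 + (-392 - 4574) = 2 - 4966 = -4964)
U(30) - b = sqrt(-21 + 30) - 1*(-4964) = sqrt(9) + 4964 = 3 + 4964 = 4967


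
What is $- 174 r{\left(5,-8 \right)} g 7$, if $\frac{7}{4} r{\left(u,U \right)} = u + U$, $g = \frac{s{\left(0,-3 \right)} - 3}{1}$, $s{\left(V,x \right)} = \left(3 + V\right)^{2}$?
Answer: $12528$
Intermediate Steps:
$g = 6$ ($g = \frac{\left(3 + 0\right)^{2} - 3}{1} = \left(3^{2} - 3\right) 1 = \left(9 - 3\right) 1 = 6 \cdot 1 = 6$)
$r{\left(u,U \right)} = \frac{4 U}{7} + \frac{4 u}{7}$ ($r{\left(u,U \right)} = \frac{4 \left(u + U\right)}{7} = \frac{4 \left(U + u\right)}{7} = \frac{4 U}{7} + \frac{4 u}{7}$)
$- 174 r{\left(5,-8 \right)} g 7 = - 174 \left(\frac{4}{7} \left(-8\right) + \frac{4}{7} \cdot 5\right) 6 \cdot 7 = - 174 \left(- \frac{32}{7} + \frac{20}{7}\right) 42 = \left(-174\right) \left(- \frac{12}{7}\right) 42 = \frac{2088}{7} \cdot 42 = 12528$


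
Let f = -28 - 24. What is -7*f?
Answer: 364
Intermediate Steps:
f = -52
-7*f = -7*(-52) = 364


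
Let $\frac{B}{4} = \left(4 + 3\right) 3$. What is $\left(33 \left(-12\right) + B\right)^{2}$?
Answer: $97344$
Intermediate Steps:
$B = 84$ ($B = 4 \left(4 + 3\right) 3 = 4 \cdot 7 \cdot 3 = 4 \cdot 21 = 84$)
$\left(33 \left(-12\right) + B\right)^{2} = \left(33 \left(-12\right) + 84\right)^{2} = \left(-396 + 84\right)^{2} = \left(-312\right)^{2} = 97344$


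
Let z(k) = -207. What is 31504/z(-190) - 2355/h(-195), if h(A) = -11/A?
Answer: -95406119/2277 ≈ -41900.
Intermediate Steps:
31504/z(-190) - 2355/h(-195) = 31504/(-207) - 2355/((-11/(-195))) = 31504*(-1/207) - 2355/((-11*(-1/195))) = -31504/207 - 2355/11/195 = -31504/207 - 2355*195/11 = -31504/207 - 459225/11 = -95406119/2277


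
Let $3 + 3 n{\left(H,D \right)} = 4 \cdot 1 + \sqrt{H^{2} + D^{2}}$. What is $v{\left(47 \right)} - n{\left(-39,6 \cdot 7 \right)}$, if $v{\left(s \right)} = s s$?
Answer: $\frac{6626}{3} - \sqrt{365} \approx 2189.6$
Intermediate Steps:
$n{\left(H,D \right)} = \frac{1}{3} + \frac{\sqrt{D^{2} + H^{2}}}{3}$ ($n{\left(H,D \right)} = -1 + \frac{4 \cdot 1 + \sqrt{H^{2} + D^{2}}}{3} = -1 + \frac{4 + \sqrt{D^{2} + H^{2}}}{3} = -1 + \left(\frac{4}{3} + \frac{\sqrt{D^{2} + H^{2}}}{3}\right) = \frac{1}{3} + \frac{\sqrt{D^{2} + H^{2}}}{3}$)
$v{\left(s \right)} = s^{2}$
$v{\left(47 \right)} - n{\left(-39,6 \cdot 7 \right)} = 47^{2} - \left(\frac{1}{3} + \frac{\sqrt{\left(6 \cdot 7\right)^{2} + \left(-39\right)^{2}}}{3}\right) = 2209 - \left(\frac{1}{3} + \frac{\sqrt{42^{2} + 1521}}{3}\right) = 2209 - \left(\frac{1}{3} + \frac{\sqrt{1764 + 1521}}{3}\right) = 2209 - \left(\frac{1}{3} + \frac{\sqrt{3285}}{3}\right) = 2209 - \left(\frac{1}{3} + \frac{3 \sqrt{365}}{3}\right) = 2209 - \left(\frac{1}{3} + \sqrt{365}\right) = \frac{6626}{3} - \sqrt{365}$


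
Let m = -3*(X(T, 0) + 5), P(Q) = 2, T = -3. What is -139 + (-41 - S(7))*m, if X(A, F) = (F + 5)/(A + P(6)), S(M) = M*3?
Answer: -139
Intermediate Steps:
S(M) = 3*M
X(A, F) = (5 + F)/(2 + A) (X(A, F) = (F + 5)/(A + 2) = (5 + F)/(2 + A))
m = 0 (m = -3*((5 + 0)/(2 - 3) + 5) = -3*(5/(-1) + 5) = -3*(-1*5 + 5) = -3*(-5 + 5) = -3*0 = 0)
-139 + (-41 - S(7))*m = -139 + (-41 - 3*7)*0 = -139 + (-41 - 1*21)*0 = -139 + (-41 - 21)*0 = -139 - 62*0 = -139 + 0 = -139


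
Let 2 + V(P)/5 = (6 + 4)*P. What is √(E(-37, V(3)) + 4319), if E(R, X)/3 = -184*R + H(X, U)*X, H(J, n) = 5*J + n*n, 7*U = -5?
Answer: √15628907/7 ≈ 564.76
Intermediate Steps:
V(P) = -10 + 50*P (V(P) = -10 + 5*((6 + 4)*P) = -10 + 5*(10*P) = -10 + 50*P)
U = -5/7 (U = (⅐)*(-5) = -5/7 ≈ -0.71429)
H(J, n) = n² + 5*J (H(J, n) = 5*J + n² = n² + 5*J)
E(R, X) = -552*R + 3*X*(25/49 + 5*X) (E(R, X) = 3*(-184*R + ((-5/7)² + 5*X)*X) = 3*(-184*R + (25/49 + 5*X)*X) = 3*(-184*R + X*(25/49 + 5*X)) = -552*R + 3*X*(25/49 + 5*X))
√(E(-37, V(3)) + 4319) = √((-552*(-37) + 15*(-10 + 50*3)*(5 + 49*(-10 + 50*3))/49) + 4319) = √((20424 + 15*(-10 + 150)*(5 + 49*(-10 + 150))/49) + 4319) = √((20424 + (15/49)*140*(5 + 49*140)) + 4319) = √((20424 + (15/49)*140*(5 + 6860)) + 4319) = √((20424 + (15/49)*140*6865) + 4319) = √((20424 + 2059500/7) + 4319) = √(2202468/7 + 4319) = √(2232701/7) = √15628907/7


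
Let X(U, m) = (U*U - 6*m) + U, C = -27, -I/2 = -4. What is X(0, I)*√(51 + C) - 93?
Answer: -93 - 96*√6 ≈ -328.15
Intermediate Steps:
I = 8 (I = -2*(-4) = 8)
X(U, m) = U + U² - 6*m (X(U, m) = (U² - 6*m) + U = U + U² - 6*m)
X(0, I)*√(51 + C) - 93 = (0 + 0² - 6*8)*√(51 - 27) - 93 = (0 + 0 - 48)*√24 - 93 = -96*√6 - 93 = -93 - 96*√6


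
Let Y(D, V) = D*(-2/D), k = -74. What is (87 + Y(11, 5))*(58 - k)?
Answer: 11220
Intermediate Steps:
Y(D, V) = -2
(87 + Y(11, 5))*(58 - k) = (87 - 2)*(58 - 1*(-74)) = 85*(58 + 74) = 85*132 = 11220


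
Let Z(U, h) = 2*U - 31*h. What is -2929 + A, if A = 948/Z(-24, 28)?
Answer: -670978/229 ≈ -2930.0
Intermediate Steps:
Z(U, h) = -31*h + 2*U
A = -237/229 (A = 948/(-31*28 + 2*(-24)) = 948/(-868 - 48) = 948/(-916) = 948*(-1/916) = -237/229 ≈ -1.0349)
-2929 + A = -2929 - 237/229 = -670978/229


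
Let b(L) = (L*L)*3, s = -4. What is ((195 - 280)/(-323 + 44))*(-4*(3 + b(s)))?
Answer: -5780/93 ≈ -62.151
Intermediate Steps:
b(L) = 3*L² (b(L) = L²*3 = 3*L²)
((195 - 280)/(-323 + 44))*(-4*(3 + b(s))) = ((195 - 280)/(-323 + 44))*(-4*(3 + 3*(-4)²)) = (-85/(-279))*(-4*(3 + 3*16)) = (-85*(-1/279))*(-4*(3 + 48)) = 85*(-4*51)/279 = (85/279)*(-204) = -5780/93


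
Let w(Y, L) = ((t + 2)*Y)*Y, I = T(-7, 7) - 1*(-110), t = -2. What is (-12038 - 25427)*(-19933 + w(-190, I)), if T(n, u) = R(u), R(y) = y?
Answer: 746789845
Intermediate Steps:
T(n, u) = u
I = 117 (I = 7 - 1*(-110) = 7 + 110 = 117)
w(Y, L) = 0 (w(Y, L) = ((-2 + 2)*Y)*Y = (0*Y)*Y = 0*Y = 0)
(-12038 - 25427)*(-19933 + w(-190, I)) = (-12038 - 25427)*(-19933 + 0) = -37465*(-19933) = 746789845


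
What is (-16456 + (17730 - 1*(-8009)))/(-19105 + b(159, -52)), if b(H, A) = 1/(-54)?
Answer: -501282/1031671 ≈ -0.48589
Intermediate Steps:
b(H, A) = -1/54
(-16456 + (17730 - 1*(-8009)))/(-19105 + b(159, -52)) = (-16456 + (17730 - 1*(-8009)))/(-19105 - 1/54) = (-16456 + (17730 + 8009))/(-1031671/54) = (-16456 + 25739)*(-54/1031671) = 9283*(-54/1031671) = -501282/1031671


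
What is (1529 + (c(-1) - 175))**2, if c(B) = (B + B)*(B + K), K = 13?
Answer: 1768900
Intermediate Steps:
c(B) = 2*B*(13 + B) (c(B) = (B + B)*(B + 13) = (2*B)*(13 + B) = 2*B*(13 + B))
(1529 + (c(-1) - 175))**2 = (1529 + (2*(-1)*(13 - 1) - 175))**2 = (1529 + (2*(-1)*12 - 175))**2 = (1529 + (-24 - 175))**2 = (1529 - 199)**2 = 1330**2 = 1768900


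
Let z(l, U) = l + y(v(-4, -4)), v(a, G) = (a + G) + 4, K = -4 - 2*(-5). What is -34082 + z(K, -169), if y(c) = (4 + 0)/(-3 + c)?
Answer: -238536/7 ≈ -34077.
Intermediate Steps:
K = 6 (K = -4 + 10 = 6)
v(a, G) = 4 + G + a (v(a, G) = (G + a) + 4 = 4 + G + a)
y(c) = 4/(-3 + c)
z(l, U) = -4/7 + l (z(l, U) = l + 4/(-3 + (4 - 4 - 4)) = l + 4/(-3 - 4) = l + 4/(-7) = l + 4*(-⅐) = l - 4/7 = -4/7 + l)
-34082 + z(K, -169) = -34082 + (-4/7 + 6) = -34082 + 38/7 = -238536/7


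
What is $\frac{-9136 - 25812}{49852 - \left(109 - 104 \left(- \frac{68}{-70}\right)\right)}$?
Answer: $- \frac{1223180}{1744541} \approx -0.70115$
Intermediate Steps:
$\frac{-9136 - 25812}{49852 - \left(109 - 104 \left(- \frac{68}{-70}\right)\right)} = - \frac{34948}{49852 - \left(109 - 104 \left(\left(-68\right) \left(- \frac{1}{70}\right)\right)\right)} = - \frac{34948}{49852 + \left(104 \cdot \frac{34}{35} - 109\right)} = - \frac{34948}{49852 + \left(\frac{3536}{35} - 109\right)} = - \frac{34948}{49852 - \frac{279}{35}} = - \frac{34948}{\frac{1744541}{35}} = \left(-34948\right) \frac{35}{1744541} = - \frac{1223180}{1744541}$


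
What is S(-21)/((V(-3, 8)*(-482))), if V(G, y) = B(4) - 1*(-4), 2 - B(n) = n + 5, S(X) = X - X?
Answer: 0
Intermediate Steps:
S(X) = 0
B(n) = -3 - n (B(n) = 2 - (n + 5) = 2 - (5 + n) = 2 + (-5 - n) = -3 - n)
V(G, y) = -3 (V(G, y) = (-3 - 1*4) - 1*(-4) = (-3 - 4) + 4 = -7 + 4 = -3)
S(-21)/((V(-3, 8)*(-482))) = 0/((-3*(-482))) = 0/1446 = 0*(1/1446) = 0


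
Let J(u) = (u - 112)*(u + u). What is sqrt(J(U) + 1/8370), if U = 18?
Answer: I*sqrt(26341393470)/2790 ≈ 58.172*I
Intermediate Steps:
J(u) = 2*u*(-112 + u) (J(u) = (-112 + u)*(2*u) = 2*u*(-112 + u))
sqrt(J(U) + 1/8370) = sqrt(2*18*(-112 + 18) + 1/8370) = sqrt(2*18*(-94) + 1/8370) = sqrt(-3384 + 1/8370) = sqrt(-28324079/8370) = I*sqrt(26341393470)/2790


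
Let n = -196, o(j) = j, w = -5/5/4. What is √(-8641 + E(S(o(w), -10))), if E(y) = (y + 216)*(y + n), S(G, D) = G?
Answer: I*√815711/4 ≈ 225.79*I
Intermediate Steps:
w = -¼ (w = -5*⅕*(¼) = -1*¼ = -¼ ≈ -0.25000)
E(y) = (-196 + y)*(216 + y) (E(y) = (y + 216)*(y - 196) = (216 + y)*(-196 + y) = (-196 + y)*(216 + y))
√(-8641 + E(S(o(w), -10))) = √(-8641 + (-42336 + (-¼)² + 20*(-¼))) = √(-8641 + (-42336 + 1/16 - 5)) = √(-8641 - 677455/16) = √(-815711/16) = I*√815711/4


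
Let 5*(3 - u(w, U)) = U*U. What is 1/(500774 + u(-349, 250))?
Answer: 1/488277 ≈ 2.0480e-6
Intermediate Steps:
u(w, U) = 3 - U²/5 (u(w, U) = 3 - U*U/5 = 3 - U²/5)
1/(500774 + u(-349, 250)) = 1/(500774 + (3 - ⅕*250²)) = 1/(500774 + (3 - ⅕*62500)) = 1/(500774 + (3 - 12500)) = 1/(500774 - 12497) = 1/488277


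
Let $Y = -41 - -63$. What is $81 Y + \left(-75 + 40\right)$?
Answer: $1747$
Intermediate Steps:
$Y = 22$ ($Y = -41 + 63 = 22$)
$81 Y + \left(-75 + 40\right) = 81 \cdot 22 + \left(-75 + 40\right) = 1782 - 35 = 1747$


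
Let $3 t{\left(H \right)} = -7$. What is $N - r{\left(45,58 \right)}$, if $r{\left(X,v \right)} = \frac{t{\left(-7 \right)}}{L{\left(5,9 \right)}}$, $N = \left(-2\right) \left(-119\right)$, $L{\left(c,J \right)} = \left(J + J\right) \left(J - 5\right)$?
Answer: $\frac{51415}{216} \approx 238.03$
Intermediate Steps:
$L{\left(c,J \right)} = 2 J \left(-5 + J\right)$
$t{\left(H \right)} = - \frac{7}{3}$ ($t{\left(H \right)} = \frac{1}{3} \left(-7\right) = - \frac{7}{3}$)
$N = 238$
$r{\left(X,v \right)} = - \frac{7}{216}$ ($r{\left(X,v \right)} = - \frac{7}{3 \cdot 2 \cdot 9 \left(-5 + 9\right)} = - \frac{7}{3 \cdot 2 \cdot 9 \cdot 4} = - \frac{7}{3 \cdot 72} = \left(- \frac{7}{3}\right) \frac{1}{72} = - \frac{7}{216}$)
$N - r{\left(45,58 \right)} = 238 - - \frac{7}{216} = 238 + \frac{7}{216} = \frac{51415}{216}$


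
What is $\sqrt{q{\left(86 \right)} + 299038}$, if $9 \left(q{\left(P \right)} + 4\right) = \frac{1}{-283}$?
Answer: $\frac{\sqrt{215544005951}}{849} \approx 546.84$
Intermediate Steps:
$q{\left(P \right)} = - \frac{10189}{2547}$ ($q{\left(P \right)} = -4 + \frac{1}{9 \left(-283\right)} = -4 + \frac{1}{9} \left(- \frac{1}{283}\right) = -4 - \frac{1}{2547} = - \frac{10189}{2547}$)
$\sqrt{q{\left(86 \right)} + 299038} = \sqrt{- \frac{10189}{2547} + 299038} = \sqrt{\frac{761639597}{2547}} = \frac{\sqrt{215544005951}}{849}$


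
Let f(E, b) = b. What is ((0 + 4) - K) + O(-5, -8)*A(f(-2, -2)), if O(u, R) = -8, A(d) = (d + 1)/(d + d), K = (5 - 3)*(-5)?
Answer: 12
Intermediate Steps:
K = -10 (K = 2*(-5) = -10)
A(d) = (1 + d)/(2*d) (A(d) = (1 + d)/((2*d)) = (1 + d)*(1/(2*d)) = (1 + d)/(2*d))
((0 + 4) - K) + O(-5, -8)*A(f(-2, -2)) = ((0 + 4) - 1*(-10)) - 4*(1 - 2)/(-2) = (4 + 10) - 4*(-1)*(-1)/2 = 14 - 8*1/4 = 14 - 2 = 12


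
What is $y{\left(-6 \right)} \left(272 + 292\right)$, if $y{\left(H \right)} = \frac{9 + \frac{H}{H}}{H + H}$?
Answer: $-470$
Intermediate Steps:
$y{\left(H \right)} = \frac{5}{H}$ ($y{\left(H \right)} = \frac{9 + 1}{2 H} = 10 \frac{1}{2 H} = \frac{5}{H}$)
$y{\left(-6 \right)} \left(272 + 292\right) = \frac{5}{-6} \left(272 + 292\right) = 5 \left(- \frac{1}{6}\right) 564 = \left(- \frac{5}{6}\right) 564 = -470$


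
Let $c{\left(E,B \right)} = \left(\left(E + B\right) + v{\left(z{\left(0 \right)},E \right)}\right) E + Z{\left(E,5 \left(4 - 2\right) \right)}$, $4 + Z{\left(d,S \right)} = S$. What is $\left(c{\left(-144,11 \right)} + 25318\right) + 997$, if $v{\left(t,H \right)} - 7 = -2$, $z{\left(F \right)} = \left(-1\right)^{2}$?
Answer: $44753$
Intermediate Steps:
$Z{\left(d,S \right)} = -4 + S$
$z{\left(F \right)} = 1$
$v{\left(t,H \right)} = 5$ ($v{\left(t,H \right)} = 7 - 2 = 5$)
$c{\left(E,B \right)} = 6 + E \left(5 + B + E\right)$ ($c{\left(E,B \right)} = \left(\left(E + B\right) + 5\right) E - \left(4 - 5 \left(4 - 2\right)\right) = \left(\left(B + E\right) + 5\right) E + \left(-4 + 5 \cdot 2\right) = \left(5 + B + E\right) E + \left(-4 + 10\right) = E \left(5 + B + E\right) + 6 = 6 + E \left(5 + B + E\right)$)
$\left(c{\left(-144,11 \right)} + 25318\right) + 997 = \left(\left(6 + \left(-144\right)^{2} + 5 \left(-144\right) + 11 \left(-144\right)\right) + 25318\right) + 997 = \left(\left(6 + 20736 - 720 - 1584\right) + 25318\right) + 997 = \left(18438 + 25318\right) + 997 = 43756 + 997 = 44753$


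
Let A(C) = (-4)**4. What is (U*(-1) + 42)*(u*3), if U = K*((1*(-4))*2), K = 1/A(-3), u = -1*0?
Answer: 0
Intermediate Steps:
A(C) = 256
u = 0
K = 1/256 ≈ 0.0039063
U = -1/32 (U = ((1*(-4))*2)/256 = (-4*2)/256 = (1/256)*(-8) = -1/32 ≈ -0.031250)
(U*(-1) + 42)*(u*3) = (-1/32*(-1) + 42)*(0*3) = (1/32 + 42)*0 = (1345/32)*0 = 0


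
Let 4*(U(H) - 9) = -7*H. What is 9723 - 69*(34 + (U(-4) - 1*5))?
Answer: 6618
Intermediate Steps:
U(H) = 9 - 7*H/4 (U(H) = 9 + (-7*H)/4 = 9 - 7*H/4)
9723 - 69*(34 + (U(-4) - 1*5)) = 9723 - 69*(34 + ((9 - 7/4*(-4)) - 1*5)) = 9723 - 69*(34 + ((9 + 7) - 5)) = 9723 - 69*(34 + (16 - 5)) = 9723 - 69*(34 + 11) = 9723 - 69*45 = 9723 - 3105 = 6618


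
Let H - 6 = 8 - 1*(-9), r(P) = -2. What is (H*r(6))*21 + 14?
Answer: -952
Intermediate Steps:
H = 23 (H = 6 + (8 - 1*(-9)) = 6 + (8 + 9) = 6 + 17 = 23)
(H*r(6))*21 + 14 = (23*(-2))*21 + 14 = -46*21 + 14 = -966 + 14 = -952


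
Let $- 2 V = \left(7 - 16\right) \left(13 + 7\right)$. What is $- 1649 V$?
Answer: $-148410$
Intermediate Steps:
$V = 90$ ($V = - \frac{\left(7 - 16\right) \left(13 + 7\right)}{2} = - \frac{\left(-9\right) 20}{2} = \left(- \frac{1}{2}\right) \left(-180\right) = 90$)
$- 1649 V = \left(-1649\right) 90 = -148410$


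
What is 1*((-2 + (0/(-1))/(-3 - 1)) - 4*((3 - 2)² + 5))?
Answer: -26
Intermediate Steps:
1*((-2 + (0/(-1))/(-3 - 1)) - 4*((3 - 2)² + 5)) = 1*((-2 + (0*(-1))/(-4)) - 4*(1² + 5)) = 1*((-2 - ¼*0) - 4*(1 + 5)) = 1*((-2 + 0) - 4*6) = 1*(-2 - 24) = 1*(-26) = -26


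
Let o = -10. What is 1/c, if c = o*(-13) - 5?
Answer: 1/125 ≈ 0.0080000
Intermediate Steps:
c = 125 (c = -10*(-13) - 5 = 130 - 5 = 125)
1/c = 1/125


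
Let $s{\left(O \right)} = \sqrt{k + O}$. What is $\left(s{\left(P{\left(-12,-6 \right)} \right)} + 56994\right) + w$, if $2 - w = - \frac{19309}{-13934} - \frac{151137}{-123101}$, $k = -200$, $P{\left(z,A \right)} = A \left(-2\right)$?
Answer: $\frac{97760147980497}{1715289334} + 2 i \sqrt{47} \approx 56993.0 + 13.711 i$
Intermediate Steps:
$P{\left(z,A \right)} = - 2 A$
$w = - \frac{1052321499}{1715289334}$ ($w = 2 - \left(- \frac{19309}{-13934} - \frac{151137}{-123101}\right) = 2 - \left(\left(-19309\right) \left(- \frac{1}{13934}\right) - - \frac{151137}{123101}\right) = 2 - \left(\frac{19309}{13934} + \frac{151137}{123101}\right) = 2 - \frac{4482900167}{1715289334} = - \frac{1052321499}{1715289334} \approx -0.61349$)
$s{\left(O \right)} = \sqrt{-200 + O}$
$\left(s{\left(P{\left(-12,-6 \right)} \right)} + 56994\right) + w = \left(\sqrt{-200 - -12} + 56994\right) - \frac{1052321499}{1715289334} = \left(\sqrt{-200 + 12} + 56994\right) - \frac{1052321499}{1715289334} = \left(\sqrt{-188} + 56994\right) - \frac{1052321499}{1715289334} = \left(2 i \sqrt{47} + 56994\right) - \frac{1052321499}{1715289334} = \left(56994 + 2 i \sqrt{47}\right) - \frac{1052321499}{1715289334} = \frac{97760147980497}{1715289334} + 2 i \sqrt{47}$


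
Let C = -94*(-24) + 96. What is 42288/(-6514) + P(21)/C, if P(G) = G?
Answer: -2364871/364784 ≈ -6.4829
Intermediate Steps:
C = 2352 (C = 2256 + 96 = 2352)
42288/(-6514) + P(21)/C = 42288/(-6514) + 21/2352 = 42288*(-1/6514) + 21*(1/2352) = -21144/3257 + 1/112 = -2364871/364784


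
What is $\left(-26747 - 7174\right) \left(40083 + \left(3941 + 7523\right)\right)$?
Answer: $-1748525787$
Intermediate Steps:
$\left(-26747 - 7174\right) \left(40083 + \left(3941 + 7523\right)\right) = - 33921 \left(40083 + 11464\right) = \left(-33921\right) 51547 = -1748525787$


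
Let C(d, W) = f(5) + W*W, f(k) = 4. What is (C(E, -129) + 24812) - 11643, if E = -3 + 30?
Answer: 29814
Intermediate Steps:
E = 27
C(d, W) = 4 + W² (C(d, W) = 4 + W*W = 4 + W²)
(C(E, -129) + 24812) - 11643 = ((4 + (-129)²) + 24812) - 11643 = ((4 + 16641) + 24812) - 11643 = (16645 + 24812) - 11643 = 41457 - 11643 = 29814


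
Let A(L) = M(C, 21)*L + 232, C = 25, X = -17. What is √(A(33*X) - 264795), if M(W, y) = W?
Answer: 2*I*√69647 ≈ 527.81*I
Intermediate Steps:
A(L) = 232 + 25*L (A(L) = 25*L + 232 = 232 + 25*L)
√(A(33*X) - 264795) = √((232 + 25*(33*(-17))) - 264795) = √((232 + 25*(-561)) - 264795) = √((232 - 14025) - 264795) = √(-13793 - 264795) = √(-278588) = 2*I*√69647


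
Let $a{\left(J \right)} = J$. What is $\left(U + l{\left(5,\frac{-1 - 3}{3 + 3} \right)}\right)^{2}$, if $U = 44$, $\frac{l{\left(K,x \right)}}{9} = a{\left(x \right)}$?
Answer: $1444$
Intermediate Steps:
$l{\left(K,x \right)} = 9 x$
$\left(U + l{\left(5,\frac{-1 - 3}{3 + 3} \right)}\right)^{2} = \left(44 + 9 \frac{-1 - 3}{3 + 3}\right)^{2} = \left(44 + 9 \left(- \frac{4}{6}\right)\right)^{2} = \left(44 + 9 \left(\left(-4\right) \frac{1}{6}\right)\right)^{2} = \left(44 + 9 \left(- \frac{2}{3}\right)\right)^{2} = \left(44 - 6\right)^{2} = 38^{2} = 1444$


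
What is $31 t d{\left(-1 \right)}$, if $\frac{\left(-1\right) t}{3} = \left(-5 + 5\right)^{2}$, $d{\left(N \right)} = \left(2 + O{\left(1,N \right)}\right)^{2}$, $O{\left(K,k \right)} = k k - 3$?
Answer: $0$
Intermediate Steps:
$O{\left(K,k \right)} = -3 + k^{2}$ ($O{\left(K,k \right)} = k^{2} - 3 = -3 + k^{2}$)
$d{\left(N \right)} = \left(-1 + N^{2}\right)^{2}$ ($d{\left(N \right)} = \left(2 + \left(-3 + N^{2}\right)\right)^{2} = \left(-1 + N^{2}\right)^{2}$)
$t = 0$ ($t = - 3 \left(-5 + 5\right)^{2} = - 3 \cdot 0^{2} = \left(-3\right) 0 = 0$)
$31 t d{\left(-1 \right)} = 31 \cdot 0 \left(-1 + \left(-1\right)^{2}\right)^{2} = 0 \left(-1 + 1\right)^{2} = 0 \cdot 0^{2} = 0 \cdot 0 = 0$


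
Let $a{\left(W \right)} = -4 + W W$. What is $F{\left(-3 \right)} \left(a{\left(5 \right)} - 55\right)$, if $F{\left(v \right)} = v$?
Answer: $102$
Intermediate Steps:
$a{\left(W \right)} = -4 + W^{2}$
$F{\left(-3 \right)} \left(a{\left(5 \right)} - 55\right) = - 3 \left(\left(-4 + 5^{2}\right) - 55\right) = - 3 \left(\left(-4 + 25\right) - 55\right) = - 3 \left(21 - 55\right) = \left(-3\right) \left(-34\right) = 102$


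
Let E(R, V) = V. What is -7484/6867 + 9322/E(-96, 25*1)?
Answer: 63827074/171675 ≈ 371.79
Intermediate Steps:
-7484/6867 + 9322/E(-96, 25*1) = -7484/6867 + 9322/((25*1)) = -7484*1/6867 + 9322/25 = -7484/6867 + 9322*(1/25) = -7484/6867 + 9322/25 = 63827074/171675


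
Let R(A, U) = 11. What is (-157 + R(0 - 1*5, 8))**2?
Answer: 21316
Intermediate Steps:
(-157 + R(0 - 1*5, 8))**2 = (-157 + 11)**2 = (-146)**2 = 21316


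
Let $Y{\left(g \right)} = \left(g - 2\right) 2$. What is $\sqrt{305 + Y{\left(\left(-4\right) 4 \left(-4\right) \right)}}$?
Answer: $\sqrt{429} \approx 20.712$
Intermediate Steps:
$Y{\left(g \right)} = -4 + 2 g$ ($Y{\left(g \right)} = \left(-2 + g\right) 2 = -4 + 2 g$)
$\sqrt{305 + Y{\left(\left(-4\right) 4 \left(-4\right) \right)}} = \sqrt{305 - \left(4 - 2 \left(-4\right) 4 \left(-4\right)\right)} = \sqrt{305 - \left(4 - 2 \left(\left(-16\right) \left(-4\right)\right)\right)} = \sqrt{305 + \left(-4 + 2 \cdot 64\right)} = \sqrt{305 + \left(-4 + 128\right)} = \sqrt{305 + 124} = \sqrt{429}$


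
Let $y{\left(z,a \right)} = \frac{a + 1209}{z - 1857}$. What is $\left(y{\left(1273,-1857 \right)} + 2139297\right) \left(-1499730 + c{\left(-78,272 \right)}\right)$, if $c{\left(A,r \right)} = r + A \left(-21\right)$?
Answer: $- \frac{233912695098840}{73} \approx -3.2043 \cdot 10^{12}$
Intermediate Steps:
$y{\left(z,a \right)} = \frac{1209 + a}{-1857 + z}$
$c{\left(A,r \right)} = r - 21 A$
$\left(y{\left(1273,-1857 \right)} + 2139297\right) \left(-1499730 + c{\left(-78,272 \right)}\right) = \left(\frac{1209 - 1857}{-1857 + 1273} + 2139297\right) \left(-1499730 + \left(272 - -1638\right)\right) = \left(\frac{1}{-584} \left(-648\right) + 2139297\right) \left(-1499730 + \left(272 + 1638\right)\right) = \left(\left(- \frac{1}{584}\right) \left(-648\right) + 2139297\right) \left(-1499730 + 1910\right) = \left(\frac{81}{73} + 2139297\right) \left(-1497820\right) = \frac{156168762}{73} \left(-1497820\right) = - \frac{233912695098840}{73}$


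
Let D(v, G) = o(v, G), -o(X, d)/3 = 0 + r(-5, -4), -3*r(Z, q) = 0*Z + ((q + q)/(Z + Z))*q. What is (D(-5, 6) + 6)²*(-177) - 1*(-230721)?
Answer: 5733333/25 ≈ 2.2933e+5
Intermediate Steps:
r(Z, q) = -q²/(3*Z) (r(Z, q) = -(0*Z + ((q + q)/(Z + Z))*q)/3 = -(0 + ((2*q)/((2*Z)))*q)/3 = -(0 + ((2*q)*(1/(2*Z)))*q)/3 = -(0 + (q/Z)*q)/3 = -(0 + q²/Z)/3 = -q²/(3*Z))
o(X, d) = -16/5 (o(X, d) = -3*(0 - ⅓*(-4)²/(-5)) = -3*(0 - ⅓*(-⅕)*16) = -3*(0 + 16/15) = -3*16/15 = -16/5)
D(v, G) = -16/5
(D(-5, 6) + 6)²*(-177) - 1*(-230721) = (-16/5 + 6)²*(-177) - 1*(-230721) = (14/5)²*(-177) + 230721 = (196/25)*(-177) + 230721 = -34692/25 + 230721 = 5733333/25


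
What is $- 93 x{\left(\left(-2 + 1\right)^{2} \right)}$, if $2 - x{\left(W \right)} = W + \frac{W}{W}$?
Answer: $0$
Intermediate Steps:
$x{\left(W \right)} = 1 - W$ ($x{\left(W \right)} = 2 - \left(W + \frac{W}{W}\right) = 2 - \left(W + 1\right) = 2 - \left(1 + W\right) = 1 - W$)
$- 93 x{\left(\left(-2 + 1\right)^{2} \right)} = - 93 \left(1 - \left(-2 + 1\right)^{2}\right) = - 93 \left(1 - \left(-1\right)^{2}\right) = - 93 \left(1 - 1\right) = \left(-93\right) 0 = 0$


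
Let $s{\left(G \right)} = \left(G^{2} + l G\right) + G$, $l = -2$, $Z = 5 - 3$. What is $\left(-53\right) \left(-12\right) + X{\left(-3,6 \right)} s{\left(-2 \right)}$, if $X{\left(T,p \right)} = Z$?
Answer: $648$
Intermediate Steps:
$Z = 2$ ($Z = 5 - 3 = 2$)
$X{\left(T,p \right)} = 2$
$s{\left(G \right)} = G^{2} - G$ ($s{\left(G \right)} = \left(G^{2} - 2 G\right) + G = G^{2} - G$)
$\left(-53\right) \left(-12\right) + X{\left(-3,6 \right)} s{\left(-2 \right)} = \left(-53\right) \left(-12\right) + 2 \left(- 2 \left(-1 - 2\right)\right) = 636 + 2 \left(\left(-2\right) \left(-3\right)\right) = 636 + 2 \cdot 6 = 636 + 12 = 648$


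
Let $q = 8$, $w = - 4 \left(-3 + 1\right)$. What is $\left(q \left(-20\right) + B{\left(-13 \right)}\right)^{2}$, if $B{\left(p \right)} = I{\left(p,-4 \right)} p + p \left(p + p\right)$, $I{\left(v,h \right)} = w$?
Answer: $5476$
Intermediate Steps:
$w = 8$ ($w = \left(-4\right) \left(-2\right) = 8$)
$I{\left(v,h \right)} = 8$
$B{\left(p \right)} = 2 p^{2} + 8 p$ ($B{\left(p \right)} = 8 p + p \left(p + p\right) = 8 p + p 2 p = 8 p + 2 p^{2} = 2 p^{2} + 8 p$)
$\left(q \left(-20\right) + B{\left(-13 \right)}\right)^{2} = \left(8 \left(-20\right) + 2 \left(-13\right) \left(4 - 13\right)\right)^{2} = \left(-160 + 2 \left(-13\right) \left(-9\right)\right)^{2} = \left(-160 + 234\right)^{2} = 74^{2} = 5476$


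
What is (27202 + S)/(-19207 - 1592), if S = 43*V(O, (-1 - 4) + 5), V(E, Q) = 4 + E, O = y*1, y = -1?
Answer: -27331/20799 ≈ -1.3141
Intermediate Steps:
O = -1 (O = -1*1 = -1)
S = 129 (S = 43*(4 - 1) = 43*3 = 129)
(27202 + S)/(-19207 - 1592) = (27202 + 129)/(-19207 - 1592) = 27331/(-20799) = 27331*(-1/20799) = -27331/20799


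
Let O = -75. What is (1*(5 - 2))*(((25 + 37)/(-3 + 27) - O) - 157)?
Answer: -953/4 ≈ -238.25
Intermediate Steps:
(1*(5 - 2))*(((25 + 37)/(-3 + 27) - O) - 157) = (1*(5 - 2))*(((25 + 37)/(-3 + 27) - 1*(-75)) - 157) = (1*3)*((62/24 + 75) - 157) = 3*((62*(1/24) + 75) - 157) = 3*((31/12 + 75) - 157) = 3*(931/12 - 157) = 3*(-953/12) = -953/4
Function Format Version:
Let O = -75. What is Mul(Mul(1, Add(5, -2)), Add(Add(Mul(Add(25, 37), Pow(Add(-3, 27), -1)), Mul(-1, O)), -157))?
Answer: Rational(-953, 4) ≈ -238.25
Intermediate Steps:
Mul(Mul(1, Add(5, -2)), Add(Add(Mul(Add(25, 37), Pow(Add(-3, 27), -1)), Mul(-1, O)), -157)) = Mul(Mul(1, Add(5, -2)), Add(Add(Mul(Add(25, 37), Pow(Add(-3, 27), -1)), Mul(-1, -75)), -157)) = Mul(Mul(1, 3), Add(Add(Mul(62, Pow(24, -1)), 75), -157)) = Mul(3, Add(Add(Mul(62, Rational(1, 24)), 75), -157)) = Mul(3, Add(Add(Rational(31, 12), 75), -157)) = Mul(3, Add(Rational(931, 12), -157)) = Mul(3, Rational(-953, 12)) = Rational(-953, 4)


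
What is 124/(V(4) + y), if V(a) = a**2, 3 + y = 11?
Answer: 31/6 ≈ 5.1667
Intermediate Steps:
y = 8 (y = -3 + 11 = 8)
124/(V(4) + y) = 124/(4**2 + 8) = 124/(16 + 8) = 124/24 = 124*(1/24) = 31/6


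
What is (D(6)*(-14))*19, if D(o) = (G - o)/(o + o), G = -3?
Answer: 399/2 ≈ 199.50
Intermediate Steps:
D(o) = (-3 - o)/(2*o) (D(o) = (-3 - o)/(o + o) = (-3 - o)/((2*o)) = (-3 - o)*(1/(2*o)) = (-3 - o)/(2*o))
(D(6)*(-14))*19 = (((1/2)*(-3 - 1*6)/6)*(-14))*19 = (((1/2)*(1/6)*(-3 - 6))*(-14))*19 = (((1/2)*(1/6)*(-9))*(-14))*19 = -3/4*(-14)*19 = (21/2)*19 = 399/2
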